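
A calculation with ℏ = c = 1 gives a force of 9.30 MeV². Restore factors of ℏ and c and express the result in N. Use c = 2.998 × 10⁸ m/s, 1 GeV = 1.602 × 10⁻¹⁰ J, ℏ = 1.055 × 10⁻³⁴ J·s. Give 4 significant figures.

7.546 N

Force is [E]/[L] = [E]²/(ℏc); restore (ℏc)⁻¹.
1 GeV² → 1/(ℏc) × (1 GeV in J)² = 8.114 × 10⁵ N.
Convert the energy scale: 9.30 MeV² = 9.30 × 10⁻⁶ GeV².
Result: 9.30 × 10⁻⁶ × 8.114 × 10⁵ = 7.546 N.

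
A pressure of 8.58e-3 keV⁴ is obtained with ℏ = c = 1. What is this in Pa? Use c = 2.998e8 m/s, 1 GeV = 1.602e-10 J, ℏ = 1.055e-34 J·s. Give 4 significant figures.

Pressure is [E]/[L]³ = [E]⁴/(ℏc)³.
1 GeV⁴ → 1/(ℏc)³ × (1 GeV in J)⁴ = 2.082e37 Pa.
Convert the energy scale: 8.58e-3 keV⁴ = 8.58e-27 GeV⁴.
Result: 8.58e-27 × 2.082e37 = 1.786e11 Pa.

1.786e11 Pa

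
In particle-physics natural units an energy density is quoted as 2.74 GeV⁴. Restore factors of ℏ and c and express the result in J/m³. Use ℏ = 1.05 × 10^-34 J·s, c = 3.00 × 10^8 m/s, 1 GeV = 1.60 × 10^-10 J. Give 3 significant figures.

[E]/[L]³ = [E]⁴/(ℏc)³; restore (ℏc)⁻³.
1 GeV⁴ → 1/(ℏc)³ × (1 GeV in J)⁴ = 2.10 × 10^37 J/m³.
Result: 2.74 × 2.10 × 10^37 = 5.75 × 10^37 J/m³.

5.75 × 10^37 J/m³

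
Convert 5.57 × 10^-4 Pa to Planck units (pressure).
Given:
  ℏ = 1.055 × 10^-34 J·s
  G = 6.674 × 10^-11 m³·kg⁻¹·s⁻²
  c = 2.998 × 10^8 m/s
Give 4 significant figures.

1.202 × 10^-117

Planck pressure: p_P = c⁷/(ℏG²) = 4.632 × 10^113 Pa.
5.57 × 10^-4 / 4.632 × 10^113 = 1.202 × 10^-117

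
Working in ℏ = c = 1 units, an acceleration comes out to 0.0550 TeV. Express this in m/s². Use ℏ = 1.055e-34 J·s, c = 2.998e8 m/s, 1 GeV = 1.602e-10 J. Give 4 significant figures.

Acceleration is [L]/[T]² = c·[E]/ℏ.
1 GeV → c/ℏ × (1 GeV in J) = 4.552e32 m/s².
Convert the energy scale: 0.0550 TeV = 55 GeV.
Result: 55 × 4.552e32 = 2.504e34 m/s².

2.504e34 m/s²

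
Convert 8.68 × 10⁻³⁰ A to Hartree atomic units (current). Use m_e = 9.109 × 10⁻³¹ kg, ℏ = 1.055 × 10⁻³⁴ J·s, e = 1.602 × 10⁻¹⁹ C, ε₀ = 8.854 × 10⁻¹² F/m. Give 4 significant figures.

atomic unit of electric current: I_au = e E_h/ℏ = m_e e⁵/((4πε₀)²ℏ³) = 6.612 × 10⁻³ A.
8.68 × 10⁻³⁰ / 6.612 × 10⁻³ = 1.313 × 10⁻²⁷

1.313 × 10⁻²⁷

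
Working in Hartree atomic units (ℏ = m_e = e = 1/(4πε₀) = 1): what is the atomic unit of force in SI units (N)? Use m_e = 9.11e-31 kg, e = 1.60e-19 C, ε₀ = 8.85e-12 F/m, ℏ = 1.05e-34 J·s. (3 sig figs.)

8.33e-8 N

The unique combination of the constants set to 1 with dimensions of force is F_au = E_h/a₀ = m_e²e⁶/((4πε₀)³ℏ⁴).
E_h = 4.38e-18 J
a₀ = 5.26e-11 m
E_h/a₀ = 8.33e-8 N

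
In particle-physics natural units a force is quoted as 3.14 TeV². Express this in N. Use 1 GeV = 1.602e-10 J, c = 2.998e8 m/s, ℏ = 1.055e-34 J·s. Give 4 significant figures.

Force is [E]/[L] = [E]²/(ℏc); restore (ℏc)⁻¹.
1 GeV² → 1/(ℏc) × (1 GeV in J)² = 8.114e5 N.
Convert the energy scale: 3.14 TeV² = 3.14e6 GeV².
Result: 3.14e6 × 8.114e5 = 2.548e12 N.

2.548e12 N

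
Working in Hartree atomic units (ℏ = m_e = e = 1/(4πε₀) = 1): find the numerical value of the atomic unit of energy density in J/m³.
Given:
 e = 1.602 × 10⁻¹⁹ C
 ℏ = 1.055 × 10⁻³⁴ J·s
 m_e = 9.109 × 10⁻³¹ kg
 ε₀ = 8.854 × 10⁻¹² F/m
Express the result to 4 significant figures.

From ℏ = m_e = e = 1/(4πε₀) = 1 the energy density scale is u_au = E_h/a₀³ = m_e⁴e¹⁰/((4πε₀)⁵ℏ⁸).
E_h = 4.354 × 10⁻¹⁸ J
a₀ = 5.297 × 10⁻¹¹ m
E_h/a₀³ = 2.929 × 10¹³ J/m³

2.929 × 10¹³ J/m³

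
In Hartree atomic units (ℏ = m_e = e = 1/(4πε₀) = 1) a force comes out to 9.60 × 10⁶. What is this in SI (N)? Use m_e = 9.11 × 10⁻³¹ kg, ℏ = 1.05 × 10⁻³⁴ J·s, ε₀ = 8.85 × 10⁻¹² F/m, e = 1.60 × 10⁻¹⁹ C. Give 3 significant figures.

One atomic unit of force: F_au = E_h/a₀ = m_e²e⁶/((4πε₀)³ℏ⁴) = 8.33 × 10⁻⁸ N.
9.60 × 10⁶ × 8.33 × 10⁻⁸ N = 0.799 N

0.799 N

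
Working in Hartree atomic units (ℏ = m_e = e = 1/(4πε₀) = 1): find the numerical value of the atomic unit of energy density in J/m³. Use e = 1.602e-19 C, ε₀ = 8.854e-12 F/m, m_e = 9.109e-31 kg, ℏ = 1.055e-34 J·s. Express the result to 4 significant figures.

The unique combination of the constants set to 1 with dimensions of energy density is u_au = E_h/a₀³ = m_e⁴e¹⁰/((4πε₀)⁵ℏ⁸).
E_h = 4.354e-18 J
a₀ = 5.297e-11 m
E_h/a₀³ = 2.929e13 J/m³

2.929e13 J/m³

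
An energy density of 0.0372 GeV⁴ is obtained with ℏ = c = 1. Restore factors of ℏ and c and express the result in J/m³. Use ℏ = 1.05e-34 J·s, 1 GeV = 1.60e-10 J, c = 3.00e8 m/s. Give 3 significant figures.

[E]/[L]³ = [E]⁴/(ℏc)³; restore (ℏc)⁻³.
1 GeV⁴ → 1/(ℏc)³ × (1 GeV in J)⁴ = 2.10e37 J/m³.
Result: 0.0372 × 2.10e37 = 7.80e35 J/m³.

7.80e35 J/m³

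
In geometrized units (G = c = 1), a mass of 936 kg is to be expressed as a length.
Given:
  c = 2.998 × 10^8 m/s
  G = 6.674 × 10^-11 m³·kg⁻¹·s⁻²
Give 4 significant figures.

6.950 × 10^-25 m

In G = c = 1 units mass has dimensions of length; the conversion factor is G/c².
936 kg × (G/c²) = 6.950 × 10^-25 m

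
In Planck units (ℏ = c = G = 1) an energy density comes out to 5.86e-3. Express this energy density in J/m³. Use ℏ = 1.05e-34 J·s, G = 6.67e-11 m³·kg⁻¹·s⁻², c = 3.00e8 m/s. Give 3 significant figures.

2.74e111 J/m³

One Planck energy density: u_P = c⁷/(ℏG²) = 4.68e113 J/m³.
5.86e-3 × 4.68e113 J/m³ = 2.74e111 J/m³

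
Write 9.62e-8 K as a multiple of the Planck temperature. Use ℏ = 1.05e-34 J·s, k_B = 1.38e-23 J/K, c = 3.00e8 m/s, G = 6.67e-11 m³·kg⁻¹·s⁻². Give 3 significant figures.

6.79e-40

Planck temperature: T_P = √(ℏc⁵/G) / k_B = 1.42e32 K.
9.62e-8 / 1.42e32 = 6.79e-40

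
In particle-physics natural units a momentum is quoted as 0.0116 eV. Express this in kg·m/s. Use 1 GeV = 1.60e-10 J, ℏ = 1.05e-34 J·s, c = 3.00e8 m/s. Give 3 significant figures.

Momentum is [E]/c; divide by c.
1 GeV → 1/c × (1 GeV in J) = 5.33e-19 kg·m/s.
Convert the energy scale: 0.0116 eV = 1.16e-11 GeV.
Result: 1.16e-11 × 5.33e-19 = 6.19e-30 kg·m/s.

6.19e-30 kg·m/s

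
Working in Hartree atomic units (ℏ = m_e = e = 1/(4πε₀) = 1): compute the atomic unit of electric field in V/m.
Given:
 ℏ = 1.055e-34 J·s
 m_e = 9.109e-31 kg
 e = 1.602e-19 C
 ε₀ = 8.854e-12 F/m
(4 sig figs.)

The unique combination of the constants set to 1 with dimensions of electric field is E_au = E_h/(e a₀) = m_e²e⁵/((4πε₀)³ℏ⁴).
E_h = 4.354e-18 J
a₀ = 5.297e-11 m
E_h/(e·a₀) = 5.131e11 V/m

5.131e11 V/m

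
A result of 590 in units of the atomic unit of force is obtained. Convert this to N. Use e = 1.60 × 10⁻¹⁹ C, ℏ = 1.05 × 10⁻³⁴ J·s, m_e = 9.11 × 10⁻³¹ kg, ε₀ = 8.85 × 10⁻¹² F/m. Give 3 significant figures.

4.91 × 10⁻⁵ N

One atomic unit of force: F_au = E_h/a₀ = m_e²e⁶/((4πε₀)³ℏ⁴) = 8.33 × 10⁻⁸ N.
590 × 8.33 × 10⁻⁸ N = 4.91 × 10⁻⁵ N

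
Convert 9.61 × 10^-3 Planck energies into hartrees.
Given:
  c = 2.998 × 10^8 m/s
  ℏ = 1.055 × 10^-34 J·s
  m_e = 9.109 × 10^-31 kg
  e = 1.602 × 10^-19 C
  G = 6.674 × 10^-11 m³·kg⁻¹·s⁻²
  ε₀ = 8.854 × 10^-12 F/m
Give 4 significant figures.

4.318 × 10^24

Planck energy: E_P = √(ℏc⁵/G) = 1.957 × 10^9 J
hartree: E_h = m_e e⁴/(4πε₀ℏ)² = 4.354 × 10^-18 J
9.61 × 10^-3 × 1.957 × 10^9 / 4.354 × 10^-18 = 4.318 × 10^24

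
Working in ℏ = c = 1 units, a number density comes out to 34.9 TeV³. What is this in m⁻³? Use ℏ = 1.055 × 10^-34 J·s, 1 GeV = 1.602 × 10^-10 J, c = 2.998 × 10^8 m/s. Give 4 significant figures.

Number density is [L]⁻³ = [E]³/(ℏc)³.
1 GeV³ → 1/(ℏc)³ × (1 GeV in J)³ = 1.299 × 10^47 m⁻³.
Convert the energy scale: 34.9 TeV³ = 3.49 × 10^10 GeV³.
Result: 3.49 × 10^10 × 1.299 × 10^47 = 4.535 × 10^57 m⁻³.

4.535 × 10^57 m⁻³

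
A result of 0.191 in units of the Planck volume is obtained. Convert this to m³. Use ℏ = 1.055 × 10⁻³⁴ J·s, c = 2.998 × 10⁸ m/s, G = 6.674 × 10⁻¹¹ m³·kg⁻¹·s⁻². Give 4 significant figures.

One Planck volume: V_P = (ℏG/c³)^(3/2) = 4.224 × 10⁻¹⁰⁵ m³.
0.191 × 4.224 × 10⁻¹⁰⁵ m³ = 8.068 × 10⁻¹⁰⁶ m³

8.068 × 10⁻¹⁰⁶ m³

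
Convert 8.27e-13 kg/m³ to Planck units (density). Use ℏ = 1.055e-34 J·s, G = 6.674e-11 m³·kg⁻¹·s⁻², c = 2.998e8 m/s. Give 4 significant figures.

Planck density: ρ_P = c⁵/(ℏG²) = 5.154e96 kg/m³.
8.27e-13 / 5.154e96 = 1.605e-109

1.605e-109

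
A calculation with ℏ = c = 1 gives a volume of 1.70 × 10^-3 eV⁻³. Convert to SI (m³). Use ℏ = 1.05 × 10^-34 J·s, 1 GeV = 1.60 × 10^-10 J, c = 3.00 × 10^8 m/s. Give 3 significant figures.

1.30 × 10^-23 m³

Volume is [L]³ = [E]⁻³·(ℏc)³.
1 GeV⁻³ → (ℏc)³ × (1 GeV in J)⁻³ = 7.63 × 10^-48 m³.
Convert the energy scale: 1.70 × 10^-3 eV⁻³ = 1.70 × 10^24 GeV⁻³.
Result: 1.70 × 10^24 × 7.63 × 10^-48 = 1.30 × 10^-23 m³.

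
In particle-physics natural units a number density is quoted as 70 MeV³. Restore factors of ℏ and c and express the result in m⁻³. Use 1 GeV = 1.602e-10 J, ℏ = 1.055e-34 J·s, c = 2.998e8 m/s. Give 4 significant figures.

Number density is [L]⁻³ = [E]³/(ℏc)³.
1 GeV³ → 1/(ℏc)³ × (1 GeV in J)³ = 1.299e47 m⁻³.
Convert the energy scale: 70 MeV³ = 7.00e-8 GeV³.
Result: 7.00e-8 × 1.299e47 = 9.096e39 m⁻³.

9.096e39 m⁻³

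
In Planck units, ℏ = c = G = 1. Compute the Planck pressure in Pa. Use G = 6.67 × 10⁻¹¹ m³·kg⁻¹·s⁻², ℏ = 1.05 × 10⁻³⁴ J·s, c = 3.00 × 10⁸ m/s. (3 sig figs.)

4.68 × 10¹¹³ Pa

From ℏ = c = G = 1 the pressure scale is p_P = c⁷/(ℏG²).
  = 2.19 × 10⁵⁹ / 4.67 × 10⁻⁵⁵
  = 4.68 × 10¹¹³ Pa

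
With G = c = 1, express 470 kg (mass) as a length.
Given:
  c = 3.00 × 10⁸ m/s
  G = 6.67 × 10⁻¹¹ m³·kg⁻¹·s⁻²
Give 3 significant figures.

In G = c = 1 units mass has dimensions of length; the conversion factor is G/c².
470 kg × (G/c²) = 3.48 × 10⁻²⁵ m

3.48 × 10⁻²⁵ m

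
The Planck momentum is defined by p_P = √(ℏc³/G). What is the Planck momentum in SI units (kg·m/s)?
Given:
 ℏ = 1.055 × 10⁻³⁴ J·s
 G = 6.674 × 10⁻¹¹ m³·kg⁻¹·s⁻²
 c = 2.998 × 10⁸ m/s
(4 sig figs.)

6.527 kg·m/s

p_P = √(ℏc³/G)
  = √(42.60)
  = 6.527 kg·m/s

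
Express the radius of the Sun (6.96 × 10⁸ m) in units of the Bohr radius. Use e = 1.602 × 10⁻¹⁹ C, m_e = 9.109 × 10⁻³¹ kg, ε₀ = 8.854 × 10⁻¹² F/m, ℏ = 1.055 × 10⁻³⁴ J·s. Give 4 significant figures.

1.314 × 10¹⁹

Bohr radius: a₀ = 4πε₀ℏ²/(m_e e²) = 5.297 × 10⁻¹¹ m.
6.96 × 10⁸ / 5.297 × 10⁻¹¹ = 1.314 × 10¹⁹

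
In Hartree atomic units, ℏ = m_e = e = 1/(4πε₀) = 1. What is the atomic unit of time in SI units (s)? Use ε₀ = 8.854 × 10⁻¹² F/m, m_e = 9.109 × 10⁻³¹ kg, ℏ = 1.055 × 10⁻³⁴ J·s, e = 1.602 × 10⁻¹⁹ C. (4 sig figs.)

2.423 × 10⁻¹⁷ s

From ℏ = m_e = e = 1/(4πε₀) = 1 the time scale is τ_au = (4πε₀)²ℏ³/(m_e e⁴).
E_h = 4.354 × 10⁻¹⁸ J
ℏ/E_h = 2.423 × 10⁻¹⁷ s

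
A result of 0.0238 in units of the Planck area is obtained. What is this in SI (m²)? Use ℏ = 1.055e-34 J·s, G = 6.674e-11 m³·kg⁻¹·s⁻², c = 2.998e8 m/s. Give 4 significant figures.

One Planck area: A_P = ℏG/c³ = 2.613e-70 m².
0.0238 × 2.613e-70 m² = 6.219e-72 m²

6.219e-72 m²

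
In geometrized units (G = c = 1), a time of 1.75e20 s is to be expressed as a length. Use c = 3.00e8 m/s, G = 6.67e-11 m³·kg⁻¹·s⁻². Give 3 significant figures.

Time → length via c.
1.75e20 s × (c) = 5.25e28 m

5.25e28 m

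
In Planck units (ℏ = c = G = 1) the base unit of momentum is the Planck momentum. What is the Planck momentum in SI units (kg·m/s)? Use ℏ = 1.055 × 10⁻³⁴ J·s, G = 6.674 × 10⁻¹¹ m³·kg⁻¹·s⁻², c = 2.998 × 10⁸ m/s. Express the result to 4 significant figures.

p_P = √(ℏc³/G)
  = √(42.60)
  = 6.527 kg·m/s

6.527 kg·m/s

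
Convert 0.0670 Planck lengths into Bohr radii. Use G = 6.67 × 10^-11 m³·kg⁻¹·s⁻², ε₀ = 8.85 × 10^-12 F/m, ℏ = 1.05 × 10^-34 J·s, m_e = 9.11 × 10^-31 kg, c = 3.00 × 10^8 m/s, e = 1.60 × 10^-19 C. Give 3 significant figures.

Planck length: ℓ_P = √(ℏG/c³) = 1.61 × 10^-35 m
Bohr radius: a₀ = 4πε₀ℏ²/(m_e e²) = 5.26 × 10^-11 m
0.0670 × 1.61 × 10^-35 / 5.26 × 10^-11 = 2.05 × 10^-26

2.05 × 10^-26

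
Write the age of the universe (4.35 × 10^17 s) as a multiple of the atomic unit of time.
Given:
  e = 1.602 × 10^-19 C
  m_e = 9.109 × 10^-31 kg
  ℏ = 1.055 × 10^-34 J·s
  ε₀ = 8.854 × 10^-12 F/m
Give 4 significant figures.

atomic unit of time: τ_au = (4πε₀)²ℏ³/(m_e e⁴) = 2.423 × 10^-17 s.
4.35 × 10^17 / 2.423 × 10^-17 = 1.795 × 10^34

1.795 × 10^34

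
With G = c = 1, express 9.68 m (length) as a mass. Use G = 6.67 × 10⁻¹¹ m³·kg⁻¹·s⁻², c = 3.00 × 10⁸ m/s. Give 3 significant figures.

1.31 × 10²⁸ kg

Length → mass via c²/G.
9.68 m × (c²/G) = 1.31 × 10²⁸ kg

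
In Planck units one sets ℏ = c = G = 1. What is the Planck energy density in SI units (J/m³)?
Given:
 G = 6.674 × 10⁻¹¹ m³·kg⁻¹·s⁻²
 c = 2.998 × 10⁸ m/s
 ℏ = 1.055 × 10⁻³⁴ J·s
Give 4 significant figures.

u_P = c⁷/(ℏG²)
  = 2.177 × 10⁵⁹ / 4.699 × 10⁻⁵⁵
  = 4.632 × 10¹¹³ J/m³

4.632 × 10¹¹³ J/m³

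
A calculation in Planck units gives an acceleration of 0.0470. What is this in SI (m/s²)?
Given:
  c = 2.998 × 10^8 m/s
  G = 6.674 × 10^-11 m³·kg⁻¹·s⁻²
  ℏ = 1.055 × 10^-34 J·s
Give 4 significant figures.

2.613 × 10^50 m/s²

One Planck acceleration: a_P = √(c⁷/(ℏG)) = 5.560 × 10^51 m/s².
0.0470 × 5.560 × 10^51 m/s² = 2.613 × 10^50 m/s²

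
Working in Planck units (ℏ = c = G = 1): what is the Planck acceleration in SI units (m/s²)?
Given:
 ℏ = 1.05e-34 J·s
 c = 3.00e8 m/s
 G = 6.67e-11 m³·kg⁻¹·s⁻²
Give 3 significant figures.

Dimensional analysis gives a_P = √(c⁷/(ℏG)).
  = √(3.12e103)
  = 5.59e51 m/s²

5.59e51 m/s²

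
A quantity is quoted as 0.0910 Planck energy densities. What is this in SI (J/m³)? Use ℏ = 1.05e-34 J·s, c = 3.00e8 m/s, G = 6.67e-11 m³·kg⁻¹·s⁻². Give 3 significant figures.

One Planck energy density: u_P = c⁷/(ℏG²) = 4.68e113 J/m³.
0.0910 × 4.68e113 J/m³ = 4.26e112 J/m³

4.26e112 J/m³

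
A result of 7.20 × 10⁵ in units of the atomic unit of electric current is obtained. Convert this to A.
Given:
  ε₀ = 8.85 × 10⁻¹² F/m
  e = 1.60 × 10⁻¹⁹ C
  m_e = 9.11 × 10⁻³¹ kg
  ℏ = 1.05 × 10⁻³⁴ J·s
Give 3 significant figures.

4.80 × 10³ A

One atomic unit of electric current: I_au = e E_h/ℏ = m_e e⁵/((4πε₀)²ℏ³) = 6.67 × 10⁻³ A.
7.20 × 10⁵ × 6.67 × 10⁻³ A = 4.80 × 10³ A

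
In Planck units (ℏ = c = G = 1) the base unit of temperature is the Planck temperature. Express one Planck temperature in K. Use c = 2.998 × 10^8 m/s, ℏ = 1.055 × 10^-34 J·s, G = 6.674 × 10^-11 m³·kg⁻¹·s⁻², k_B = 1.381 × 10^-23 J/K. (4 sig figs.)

T_P = √(ℏc⁵/G) / k_B
  = √(3.828 × 10^18) × 7.241 × 10^22
  = 1.417 × 10^32 K

1.417 × 10^32 K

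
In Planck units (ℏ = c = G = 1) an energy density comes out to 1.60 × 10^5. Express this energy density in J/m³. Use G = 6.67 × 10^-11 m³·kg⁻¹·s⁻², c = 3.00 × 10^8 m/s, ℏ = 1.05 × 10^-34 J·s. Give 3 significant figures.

One Planck energy density: u_P = c⁷/(ℏG²) = 4.68 × 10^113 J/m³.
1.60 × 10^5 × 4.68 × 10^113 J/m³ = 7.49 × 10^118 J/m³

7.49 × 10^118 J/m³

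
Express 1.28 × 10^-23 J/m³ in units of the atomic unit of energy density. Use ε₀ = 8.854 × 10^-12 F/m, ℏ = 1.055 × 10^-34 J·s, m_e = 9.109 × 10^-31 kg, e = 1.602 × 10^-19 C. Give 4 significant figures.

4.370 × 10^-37

atomic unit of energy density: u_au = E_h/a₀³ = m_e⁴e¹⁰/((4πε₀)⁵ℏ⁸) = 2.929 × 10^13 J/m³.
1.28 × 10^-23 / 2.929 × 10^13 = 4.370 × 10^-37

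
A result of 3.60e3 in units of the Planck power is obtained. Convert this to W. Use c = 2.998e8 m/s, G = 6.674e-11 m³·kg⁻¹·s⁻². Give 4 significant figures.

One Planck power: P_P = c⁵/G = 3.629e52 W.
3.60e3 × 3.629e52 W = 1.306e56 W

1.306e56 W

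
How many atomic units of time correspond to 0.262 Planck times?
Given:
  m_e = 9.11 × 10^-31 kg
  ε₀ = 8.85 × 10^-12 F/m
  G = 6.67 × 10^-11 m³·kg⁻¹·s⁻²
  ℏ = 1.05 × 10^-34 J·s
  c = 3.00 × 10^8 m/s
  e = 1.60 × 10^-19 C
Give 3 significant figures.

5.87 × 10^-28

Planck time: t_P = √(ℏG/c⁵) = 5.37 × 10^-44 s
atomic unit of time: τ_au = (4πε₀)²ℏ³/(m_e e⁴) = 2.40 × 10^-17 s
0.262 × 5.37 × 10^-44 / 2.40 × 10^-17 = 5.87 × 10^-28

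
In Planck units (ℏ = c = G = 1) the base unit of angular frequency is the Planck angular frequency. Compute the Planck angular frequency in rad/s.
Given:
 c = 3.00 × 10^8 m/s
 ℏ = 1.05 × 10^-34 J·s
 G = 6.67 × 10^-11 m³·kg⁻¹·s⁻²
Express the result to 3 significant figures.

1.86 × 10^43 rad/s

ω_P = √(c⁵/(ℏG))
  = √(3.47 × 10^86)
  = 1.86 × 10^43 rad/s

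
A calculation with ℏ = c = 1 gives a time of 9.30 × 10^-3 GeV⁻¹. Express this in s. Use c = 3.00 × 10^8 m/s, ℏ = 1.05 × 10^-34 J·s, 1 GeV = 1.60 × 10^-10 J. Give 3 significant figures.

6.10 × 10^-27 s

A time is [E]⁻¹ in ℏ=c=1; restore one factor of ℏ.
1 GeV⁻¹ → ℏ × (1 GeV in J)⁻¹ = 6.56 × 10^-25 s.
Result: 9.30 × 10^-3 × 6.56 × 10^-25 = 6.10 × 10^-27 s.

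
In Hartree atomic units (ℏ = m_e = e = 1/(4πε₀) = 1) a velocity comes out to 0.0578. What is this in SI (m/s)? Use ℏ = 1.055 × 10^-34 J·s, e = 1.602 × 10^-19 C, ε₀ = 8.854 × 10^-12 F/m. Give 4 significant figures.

One atomic unit of velocity: v_au = e²/(4πε₀ℏ) = 2.186 × 10^6 m/s.
0.0578 × 2.186 × 10^6 m/s = 1.264 × 10^5 m/s

1.264 × 10^5 m/s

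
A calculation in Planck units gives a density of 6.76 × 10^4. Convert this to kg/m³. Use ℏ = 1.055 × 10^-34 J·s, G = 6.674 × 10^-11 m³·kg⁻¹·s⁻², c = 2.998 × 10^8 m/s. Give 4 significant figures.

One Planck density: ρ_P = c⁵/(ℏG²) = 5.154 × 10^96 kg/m³.
6.76 × 10^4 × 5.154 × 10^96 kg/m³ = 3.484 × 10^101 kg/m³

3.484 × 10^101 kg/m³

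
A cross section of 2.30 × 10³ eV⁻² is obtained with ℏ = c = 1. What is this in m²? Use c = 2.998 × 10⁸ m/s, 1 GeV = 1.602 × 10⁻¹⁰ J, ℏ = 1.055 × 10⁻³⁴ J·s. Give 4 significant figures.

8.965 × 10⁻¹¹ m²

Area is [L]² = [E]⁻²·(ℏc)²; restore (ℏc)².
1 GeV⁻² → (ℏc)² × (1 GeV in J)⁻² = 3.898 × 10⁻³² m².
Convert the energy scale: 2.30 × 10³ eV⁻² = 2.30 × 10²¹ GeV⁻².
Result: 2.30 × 10²¹ × 3.898 × 10⁻³² = 8.965 × 10⁻¹¹ m².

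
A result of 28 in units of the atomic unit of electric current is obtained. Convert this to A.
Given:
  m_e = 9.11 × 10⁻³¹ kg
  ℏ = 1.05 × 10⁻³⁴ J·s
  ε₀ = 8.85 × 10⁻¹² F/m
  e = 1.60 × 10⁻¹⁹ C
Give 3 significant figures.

One atomic unit of electric current: I_au = e E_h/ℏ = m_e e⁵/((4πε₀)²ℏ³) = 6.67 × 10⁻³ A.
28 × 6.67 × 10⁻³ A = 0.187 A

0.187 A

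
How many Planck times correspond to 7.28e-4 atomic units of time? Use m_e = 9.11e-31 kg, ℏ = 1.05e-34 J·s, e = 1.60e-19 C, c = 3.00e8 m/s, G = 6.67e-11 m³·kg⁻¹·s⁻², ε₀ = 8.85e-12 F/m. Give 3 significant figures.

3.25e23

atomic unit of time: τ_au = (4πε₀)²ℏ³/(m_e e⁴) = 2.40e-17 s
Planck time: t_P = √(ℏG/c⁵) = 5.37e-44 s
7.28e-4 × 2.40e-17 / 5.37e-44 = 3.25e23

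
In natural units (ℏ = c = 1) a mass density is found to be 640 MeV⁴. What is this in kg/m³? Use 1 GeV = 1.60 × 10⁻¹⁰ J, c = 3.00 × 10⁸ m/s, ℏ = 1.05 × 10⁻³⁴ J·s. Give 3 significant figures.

1.49 × 10¹¹ kg/m³

Mass density is [E]/(c²[L]³) = [E]⁴/(ℏ³c⁵).
1 GeV⁴ → 1/(ℏ³c⁵) × (1 GeV in J)⁴ = 2.33 × 10²⁰ kg/m³.
Convert the energy scale: 640 MeV⁴ = 6.40 × 10⁻¹⁰ GeV⁴.
Result: 6.40 × 10⁻¹⁰ × 2.33 × 10²⁰ = 1.49 × 10¹¹ kg/m³.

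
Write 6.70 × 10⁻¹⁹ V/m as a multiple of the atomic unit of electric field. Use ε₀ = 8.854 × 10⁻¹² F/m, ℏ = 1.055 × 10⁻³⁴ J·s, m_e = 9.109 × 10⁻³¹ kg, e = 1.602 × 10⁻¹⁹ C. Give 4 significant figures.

atomic unit of electric field: E_au = E_h/(e a₀) = m_e²e⁵/((4πε₀)³ℏ⁴) = 5.131 × 10¹¹ V/m.
6.70 × 10⁻¹⁹ / 5.131 × 10¹¹ = 1.306 × 10⁻³⁰

1.306 × 10⁻³⁰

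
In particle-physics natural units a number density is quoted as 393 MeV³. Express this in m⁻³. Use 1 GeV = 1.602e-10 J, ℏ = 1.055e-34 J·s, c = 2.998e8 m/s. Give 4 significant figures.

Number density is [L]⁻³ = [E]³/(ℏc)³.
1 GeV³ → 1/(ℏc)³ × (1 GeV in J)³ = 1.299e47 m⁻³.
Convert the energy scale: 393 MeV³ = 3.93e-7 GeV³.
Result: 3.93e-7 × 1.299e47 = 5.107e40 m⁻³.

5.107e40 m⁻³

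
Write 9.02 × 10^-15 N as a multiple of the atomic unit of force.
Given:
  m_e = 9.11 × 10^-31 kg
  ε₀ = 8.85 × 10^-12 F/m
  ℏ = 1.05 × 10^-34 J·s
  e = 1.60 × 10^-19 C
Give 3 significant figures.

1.08 × 10^-7

atomic unit of force: F_au = E_h/a₀ = m_e²e⁶/((4πε₀)³ℏ⁴) = 8.33 × 10^-8 N.
9.02 × 10^-15 / 8.33 × 10^-8 = 1.08 × 10^-7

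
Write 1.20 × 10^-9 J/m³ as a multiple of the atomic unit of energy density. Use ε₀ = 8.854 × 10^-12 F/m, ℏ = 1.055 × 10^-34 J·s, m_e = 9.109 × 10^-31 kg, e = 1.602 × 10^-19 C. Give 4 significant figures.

atomic unit of energy density: u_au = E_h/a₀³ = m_e⁴e¹⁰/((4πε₀)⁵ℏ⁸) = 2.929 × 10^13 J/m³.
1.20 × 10^-9 / 2.929 × 10^13 = 4.097 × 10^-23

4.097 × 10^-23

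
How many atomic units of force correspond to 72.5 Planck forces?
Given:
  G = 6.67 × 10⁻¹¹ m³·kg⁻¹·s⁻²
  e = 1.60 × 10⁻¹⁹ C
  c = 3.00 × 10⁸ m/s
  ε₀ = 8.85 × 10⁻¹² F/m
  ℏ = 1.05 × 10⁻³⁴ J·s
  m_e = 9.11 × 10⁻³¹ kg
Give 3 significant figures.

1.06 × 10⁵³

Planck force: F_P = c⁴/G = 1.21 × 10⁴⁴ N
atomic unit of force: F_au = E_h/a₀ = m_e²e⁶/((4πε₀)³ℏ⁴) = 8.33 × 10⁻⁸ N
72.5 × 1.21 × 10⁴⁴ / 8.33 × 10⁻⁸ = 1.06 × 10⁵³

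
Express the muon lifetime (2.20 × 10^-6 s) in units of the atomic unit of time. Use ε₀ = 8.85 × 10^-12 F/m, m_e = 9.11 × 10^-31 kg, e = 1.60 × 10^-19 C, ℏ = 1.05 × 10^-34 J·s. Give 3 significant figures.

9.17 × 10^10

atomic unit of time: τ_au = (4πε₀)²ℏ³/(m_e e⁴) = 2.40 × 10^-17 s.
2.20 × 10^-6 / 2.40 × 10^-17 = 9.17 × 10^10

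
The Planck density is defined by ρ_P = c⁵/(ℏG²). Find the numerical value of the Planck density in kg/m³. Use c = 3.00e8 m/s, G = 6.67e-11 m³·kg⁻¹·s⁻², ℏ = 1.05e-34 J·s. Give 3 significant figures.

5.20e96 kg/m³

ρ_P = c⁵/(ℏG²)
  = 2.43e42 / 4.67e-55
  = 5.20e96 kg/m³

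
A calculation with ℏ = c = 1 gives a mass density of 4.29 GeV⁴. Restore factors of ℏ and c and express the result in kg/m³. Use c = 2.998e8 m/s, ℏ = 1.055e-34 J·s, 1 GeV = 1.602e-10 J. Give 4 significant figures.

9.936e20 kg/m³

Mass density is [E]/(c²[L]³) = [E]⁴/(ℏ³c⁵).
1 GeV⁴ → 1/(ℏ³c⁵) × (1 GeV in J)⁴ = 2.316e20 kg/m³.
Result: 4.29 × 2.316e20 = 9.936e20 kg/m³.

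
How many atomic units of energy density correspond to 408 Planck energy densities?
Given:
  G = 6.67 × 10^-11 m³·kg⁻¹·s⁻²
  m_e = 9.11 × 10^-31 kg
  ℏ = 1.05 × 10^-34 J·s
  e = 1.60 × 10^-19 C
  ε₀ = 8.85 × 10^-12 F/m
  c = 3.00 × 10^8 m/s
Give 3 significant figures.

Planck energy density: u_P = c⁷/(ℏG²) = 4.68 × 10^113 J/m³
atomic unit of energy density: u_au = E_h/a₀³ = m_e⁴e¹⁰/((4πε₀)⁵ℏ⁸) = 3.01 × 10^13 J/m³
408 × 4.68 × 10^113 / 3.01 × 10^13 = 6.34 × 10^102

6.34 × 10^102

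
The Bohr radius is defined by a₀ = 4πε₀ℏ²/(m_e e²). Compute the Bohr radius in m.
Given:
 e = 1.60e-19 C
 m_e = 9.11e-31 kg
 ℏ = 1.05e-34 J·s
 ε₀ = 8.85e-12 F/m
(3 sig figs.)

a₀ = 4πε₀ℏ²/(m_e e²)
  = 1.23e-78 / 2.33e-68
  = 5.26e-11 m

5.26e-11 m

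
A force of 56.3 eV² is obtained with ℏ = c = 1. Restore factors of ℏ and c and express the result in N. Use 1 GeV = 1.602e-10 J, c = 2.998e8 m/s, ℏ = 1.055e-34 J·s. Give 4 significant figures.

4.568e-11 N

Force is [E]/[L] = [E]²/(ℏc); restore (ℏc)⁻¹.
1 GeV² → 1/(ℏc) × (1 GeV in J)² = 8.114e5 N.
Convert the energy scale: 56.3 eV² = 5.63e-17 GeV².
Result: 5.63e-17 × 8.114e5 = 4.568e-11 N.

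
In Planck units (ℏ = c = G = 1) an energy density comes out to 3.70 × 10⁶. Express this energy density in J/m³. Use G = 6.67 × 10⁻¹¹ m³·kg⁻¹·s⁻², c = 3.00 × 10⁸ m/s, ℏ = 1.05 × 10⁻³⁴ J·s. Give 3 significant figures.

One Planck energy density: u_P = c⁷/(ℏG²) = 4.68 × 10¹¹³ J/m³.
3.70 × 10⁶ × 4.68 × 10¹¹³ J/m³ = 1.73 × 10¹²⁰ J/m³

1.73 × 10¹²⁰ J/m³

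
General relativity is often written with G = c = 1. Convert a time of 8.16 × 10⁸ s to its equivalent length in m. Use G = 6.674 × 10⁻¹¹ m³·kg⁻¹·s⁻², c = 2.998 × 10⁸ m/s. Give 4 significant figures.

2.446 × 10¹⁷ m

Time → length via c.
8.16 × 10⁸ s × (c) = 2.446 × 10¹⁷ m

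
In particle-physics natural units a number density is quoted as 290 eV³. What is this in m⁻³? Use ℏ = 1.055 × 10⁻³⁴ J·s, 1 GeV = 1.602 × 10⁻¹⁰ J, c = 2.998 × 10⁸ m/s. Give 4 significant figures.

Number density is [L]⁻³ = [E]³/(ℏc)³.
1 GeV³ → 1/(ℏc)³ × (1 GeV in J)³ = 1.299 × 10⁴⁷ m⁻³.
Convert the energy scale: 290 eV³ = 2.90 × 10⁻²⁵ GeV³.
Result: 2.90 × 10⁻²⁵ × 1.299 × 10⁴⁷ = 3.768 × 10²² m⁻³.

3.768 × 10²² m⁻³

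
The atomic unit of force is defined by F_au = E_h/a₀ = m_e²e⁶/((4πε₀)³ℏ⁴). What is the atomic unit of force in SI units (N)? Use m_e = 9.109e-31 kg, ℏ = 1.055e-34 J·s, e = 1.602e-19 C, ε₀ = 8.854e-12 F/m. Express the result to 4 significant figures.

8.220e-8 N

F_au = E_h/a₀ = m_e²e⁶/((4πε₀)³ℏ⁴)
E_h = 4.354e-18 J
a₀ = 5.297e-11 m
E_h/a₀ = 8.220e-8 N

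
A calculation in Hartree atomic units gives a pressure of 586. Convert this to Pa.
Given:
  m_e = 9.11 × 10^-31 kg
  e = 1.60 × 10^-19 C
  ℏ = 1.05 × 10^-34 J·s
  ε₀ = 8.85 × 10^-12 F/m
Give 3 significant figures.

1.77 × 10^16 Pa

One atomic unit of pressure: P_au = E_h/a₀³ = m_e⁴e¹⁰/((4πε₀)⁵ℏ⁸) = 3.01 × 10^13 Pa.
586 × 3.01 × 10^13 Pa = 1.77 × 10^16 Pa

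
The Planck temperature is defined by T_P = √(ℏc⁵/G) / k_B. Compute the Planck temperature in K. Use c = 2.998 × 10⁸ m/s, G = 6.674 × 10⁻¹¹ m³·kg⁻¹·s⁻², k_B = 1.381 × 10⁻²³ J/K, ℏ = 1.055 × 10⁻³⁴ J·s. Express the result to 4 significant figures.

T_P = √(ℏc⁵/G) / k_B
  = √(3.828 × 10¹⁸) × 7.241 × 10²²
  = 1.417 × 10³² K

1.417 × 10³² K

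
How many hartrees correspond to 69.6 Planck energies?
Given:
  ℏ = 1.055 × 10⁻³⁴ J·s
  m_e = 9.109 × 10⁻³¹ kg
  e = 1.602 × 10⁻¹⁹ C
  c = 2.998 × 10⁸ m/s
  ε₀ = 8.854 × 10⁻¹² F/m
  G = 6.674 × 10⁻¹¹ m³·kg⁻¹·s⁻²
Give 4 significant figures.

3.128 × 10²⁸

Planck energy: E_P = √(ℏc⁵/G) = 1.957 × 10⁹ J
hartree: E_h = m_e e⁴/(4πε₀ℏ)² = 4.354 × 10⁻¹⁸ J
69.6 × 1.957 × 10⁹ / 4.354 × 10⁻¹⁸ = 3.128 × 10²⁸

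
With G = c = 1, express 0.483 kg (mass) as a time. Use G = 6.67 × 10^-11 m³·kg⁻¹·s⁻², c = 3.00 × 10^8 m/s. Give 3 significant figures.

Mass → time via G/c³.
0.483 kg × (G/c³) = 1.19 × 10^-36 s

1.19 × 10^-36 s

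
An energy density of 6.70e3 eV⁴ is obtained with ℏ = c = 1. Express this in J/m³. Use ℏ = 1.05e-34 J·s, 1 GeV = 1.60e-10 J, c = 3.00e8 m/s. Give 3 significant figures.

[E]/[L]³ = [E]⁴/(ℏc)³; restore (ℏc)⁻³.
1 GeV⁴ → 1/(ℏc)³ × (1 GeV in J)⁴ = 2.10e37 J/m³.
Convert the energy scale: 6.70e3 eV⁴ = 6.70e-33 GeV⁴.
Result: 6.70e-33 × 2.10e37 = 1.40e5 J/m³.

1.40e5 J/m³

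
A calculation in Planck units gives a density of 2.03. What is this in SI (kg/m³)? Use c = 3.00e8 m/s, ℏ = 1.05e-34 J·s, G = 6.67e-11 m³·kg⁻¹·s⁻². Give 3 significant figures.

1.06e97 kg/m³

One Planck density: ρ_P = c⁵/(ℏG²) = 5.20e96 kg/m³.
2.03 × 5.20e96 kg/m³ = 1.06e97 kg/m³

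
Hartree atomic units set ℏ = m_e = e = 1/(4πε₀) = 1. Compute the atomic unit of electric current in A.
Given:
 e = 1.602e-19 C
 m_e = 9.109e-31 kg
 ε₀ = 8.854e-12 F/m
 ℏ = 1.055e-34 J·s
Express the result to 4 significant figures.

6.612e-3 A

Dimensional analysis gives I_au = e E_h/ℏ = m_e e⁵/((4πε₀)²ℏ³).
E_h = 4.354e-18 J
e·E_h/ℏ = 6.612e-3 A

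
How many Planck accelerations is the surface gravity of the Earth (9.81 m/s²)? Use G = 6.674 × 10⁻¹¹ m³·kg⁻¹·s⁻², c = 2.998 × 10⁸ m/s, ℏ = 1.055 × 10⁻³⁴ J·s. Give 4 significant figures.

1.764 × 10⁻⁵¹

Planck acceleration: a_P = √(c⁷/(ℏG)) = 5.560 × 10⁵¹ m/s².
9.81 / 5.560 × 10⁵¹ = 1.764 × 10⁻⁵¹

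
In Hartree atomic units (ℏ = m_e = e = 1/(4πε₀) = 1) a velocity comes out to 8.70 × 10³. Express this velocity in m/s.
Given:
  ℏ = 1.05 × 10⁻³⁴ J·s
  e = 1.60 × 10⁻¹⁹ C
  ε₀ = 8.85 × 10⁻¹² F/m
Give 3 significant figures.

One atomic unit of velocity: v_au = e²/(4πε₀ℏ) = 2.19 × 10⁶ m/s.
8.70 × 10³ × 2.19 × 10⁶ m/s = 1.91 × 10¹⁰ m/s

1.91 × 10¹⁰ m/s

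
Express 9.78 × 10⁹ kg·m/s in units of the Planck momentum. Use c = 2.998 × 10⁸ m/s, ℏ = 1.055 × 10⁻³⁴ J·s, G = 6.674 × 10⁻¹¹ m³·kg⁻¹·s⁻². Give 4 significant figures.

1.499 × 10⁹

Planck momentum: p_P = √(ℏc³/G) = 6.527 kg·m/s.
9.78 × 10⁹ / 6.527 = 1.499 × 10⁹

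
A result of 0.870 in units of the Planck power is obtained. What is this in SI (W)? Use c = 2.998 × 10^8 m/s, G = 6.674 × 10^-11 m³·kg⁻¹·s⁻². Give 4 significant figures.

One Planck power: P_P = c⁵/G = 3.629 × 10^52 W.
0.870 × 3.629 × 10^52 W = 3.157 × 10^52 W

3.157 × 10^52 W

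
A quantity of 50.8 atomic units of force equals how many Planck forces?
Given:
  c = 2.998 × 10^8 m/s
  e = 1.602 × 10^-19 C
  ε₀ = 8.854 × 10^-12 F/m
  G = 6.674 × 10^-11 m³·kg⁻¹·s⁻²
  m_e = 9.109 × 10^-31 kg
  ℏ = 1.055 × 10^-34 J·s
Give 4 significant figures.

atomic unit of force: F_au = E_h/a₀ = m_e²e⁶/((4πε₀)³ℏ⁴) = 8.220 × 10^-8 N
Planck force: F_P = c⁴/G = 1.210 × 10^44 N
50.8 × 8.220 × 10^-8 / 1.210 × 10^44 = 3.450 × 10^-50

3.450 × 10^-50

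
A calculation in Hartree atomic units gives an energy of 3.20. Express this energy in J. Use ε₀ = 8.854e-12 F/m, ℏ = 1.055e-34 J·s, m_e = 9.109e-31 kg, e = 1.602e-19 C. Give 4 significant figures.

1.393e-17 J

One hartree: E_h = m_e e⁴/(4πε₀ℏ)² = 4.354e-18 J.
3.20 × 4.354e-18 J = 1.393e-17 J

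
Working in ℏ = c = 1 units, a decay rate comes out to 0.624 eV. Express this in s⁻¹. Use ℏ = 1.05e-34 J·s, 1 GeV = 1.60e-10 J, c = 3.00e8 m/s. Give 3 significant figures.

A rate is [E]/ℏ; divide by ℏ.
1 GeV → 1/ℏ × (1 GeV in J) = 1.52e24 s⁻¹.
Convert the energy scale: 0.624 eV = 6.24e-10 GeV.
Result: 6.24e-10 × 1.52e24 = 9.51e14 s⁻¹.

9.51e14 s⁻¹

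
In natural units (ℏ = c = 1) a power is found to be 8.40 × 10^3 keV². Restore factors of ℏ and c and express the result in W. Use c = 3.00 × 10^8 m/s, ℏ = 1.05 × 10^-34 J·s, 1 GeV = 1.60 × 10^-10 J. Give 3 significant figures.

2.05 × 10^6 W

Power is [E]/[T] = [E]²/ℏ.
1 GeV² → 1/ℏ × (1 GeV in J)² = 2.44 × 10^14 W.
Convert the energy scale: 8.40 × 10^3 keV² = 8.40 × 10^-9 GeV².
Result: 8.40 × 10^-9 × 2.44 × 10^14 = 2.05 × 10^6 W.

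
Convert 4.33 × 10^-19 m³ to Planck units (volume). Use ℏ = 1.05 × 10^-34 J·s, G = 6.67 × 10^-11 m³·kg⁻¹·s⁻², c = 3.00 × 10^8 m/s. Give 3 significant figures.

1.04 × 10^86

Planck volume: V_P = (ℏG/c³)^(3/2) = 4.18 × 10^-105 m³.
4.33 × 10^-19 / 4.18 × 10^-105 = 1.04 × 10^86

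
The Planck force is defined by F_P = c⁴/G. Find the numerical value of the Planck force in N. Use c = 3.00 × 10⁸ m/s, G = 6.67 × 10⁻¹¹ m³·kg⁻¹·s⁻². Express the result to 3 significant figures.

1.21 × 10⁴⁴ N

F_P = c⁴/G
  = 8.10 × 10³³ / 6.67 × 10⁻¹¹
  = 1.21 × 10⁴⁴ N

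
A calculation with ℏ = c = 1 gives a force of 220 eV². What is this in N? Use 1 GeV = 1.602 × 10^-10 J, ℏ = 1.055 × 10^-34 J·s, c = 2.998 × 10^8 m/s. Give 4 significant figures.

1.785 × 10^-10 N

Force is [E]/[L] = [E]²/(ℏc); restore (ℏc)⁻¹.
1 GeV² → 1/(ℏc) × (1 GeV in J)² = 8.114 × 10^5 N.
Convert the energy scale: 220 eV² = 2.20 × 10^-16 GeV².
Result: 2.20 × 10^-16 × 8.114 × 10^5 = 1.785 × 10^-10 N.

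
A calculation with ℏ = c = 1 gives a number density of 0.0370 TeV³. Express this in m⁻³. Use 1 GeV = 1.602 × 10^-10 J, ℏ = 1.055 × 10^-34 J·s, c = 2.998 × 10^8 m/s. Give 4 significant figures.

4.808 × 10^54 m⁻³

Number density is [L]⁻³ = [E]³/(ℏc)³.
1 GeV³ → 1/(ℏc)³ × (1 GeV in J)³ = 1.299 × 10^47 m⁻³.
Convert the energy scale: 0.0370 TeV³ = 3.70 × 10^7 GeV³.
Result: 3.70 × 10^7 × 1.299 × 10^47 = 4.808 × 10^54 m⁻³.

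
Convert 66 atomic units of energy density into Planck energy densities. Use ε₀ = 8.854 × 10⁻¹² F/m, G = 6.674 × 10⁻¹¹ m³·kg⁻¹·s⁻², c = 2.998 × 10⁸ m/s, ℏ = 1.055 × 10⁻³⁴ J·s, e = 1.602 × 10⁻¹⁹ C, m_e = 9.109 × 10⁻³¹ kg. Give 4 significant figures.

4.173 × 10⁻⁹⁹

atomic unit of energy density: u_au = E_h/a₀³ = m_e⁴e¹⁰/((4πε₀)⁵ℏ⁸) = 2.929 × 10¹³ J/m³
Planck energy density: u_P = c⁷/(ℏG²) = 4.632 × 10¹¹³ J/m³
66 × 2.929 × 10¹³ / 4.632 × 10¹¹³ = 4.173 × 10⁻⁹⁹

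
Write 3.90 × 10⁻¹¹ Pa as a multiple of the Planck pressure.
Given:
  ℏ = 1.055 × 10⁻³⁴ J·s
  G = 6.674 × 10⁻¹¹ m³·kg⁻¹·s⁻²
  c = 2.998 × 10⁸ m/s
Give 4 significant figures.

Planck pressure: p_P = c⁷/(ℏG²) = 4.632 × 10¹¹³ Pa.
3.90 × 10⁻¹¹ / 4.632 × 10¹¹³ = 8.419 × 10⁻¹²⁵

8.419 × 10⁻¹²⁵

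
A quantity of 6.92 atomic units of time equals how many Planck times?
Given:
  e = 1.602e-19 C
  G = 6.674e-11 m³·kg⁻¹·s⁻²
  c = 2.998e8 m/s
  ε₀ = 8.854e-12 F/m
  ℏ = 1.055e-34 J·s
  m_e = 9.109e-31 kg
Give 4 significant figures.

atomic unit of time: τ_au = (4πε₀)²ℏ³/(m_e e⁴) = 2.423e-17 s
Planck time: t_P = √(ℏG/c⁵) = 5.392e-44 s
6.92 × 2.423e-17 / 5.392e-44 = 3.110e27

3.110e27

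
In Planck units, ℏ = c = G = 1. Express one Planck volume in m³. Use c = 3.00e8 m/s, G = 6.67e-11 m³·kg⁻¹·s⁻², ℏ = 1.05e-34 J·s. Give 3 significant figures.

The unique combination of the constants set to 1 with dimensions of volume is V_P = (ℏG/c³)^(3/2).
  = √(1.75e-209)
  = 4.18e-105 m³

4.18e-105 m³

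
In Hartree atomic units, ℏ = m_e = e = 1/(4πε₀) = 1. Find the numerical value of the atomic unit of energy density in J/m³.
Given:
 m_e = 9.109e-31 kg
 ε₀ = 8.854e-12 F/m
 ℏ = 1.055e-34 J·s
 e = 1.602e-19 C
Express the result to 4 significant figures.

The unique combination of the constants set to 1 with dimensions of energy density is u_au = E_h/a₀³ = m_e⁴e¹⁰/((4πε₀)⁵ℏ⁸).
E_h = 4.354e-18 J
a₀ = 5.297e-11 m
E_h/a₀³ = 2.929e13 J/m³

2.929e13 J/m³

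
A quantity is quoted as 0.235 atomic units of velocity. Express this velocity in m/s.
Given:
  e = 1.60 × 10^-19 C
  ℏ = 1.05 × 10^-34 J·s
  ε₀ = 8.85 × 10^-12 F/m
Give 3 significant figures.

5.15 × 10^5 m/s

One atomic unit of velocity: v_au = e²/(4πε₀ℏ) = 2.19 × 10^6 m/s.
0.235 × 2.19 × 10^6 m/s = 5.15 × 10^5 m/s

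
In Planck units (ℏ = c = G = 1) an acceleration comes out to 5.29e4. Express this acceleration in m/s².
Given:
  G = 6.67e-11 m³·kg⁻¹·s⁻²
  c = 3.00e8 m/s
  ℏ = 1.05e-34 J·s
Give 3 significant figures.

2.96e56 m/s²

One Planck acceleration: a_P = √(c⁷/(ℏG)) = 5.59e51 m/s².
5.29e4 × 5.59e51 m/s² = 2.96e56 m/s²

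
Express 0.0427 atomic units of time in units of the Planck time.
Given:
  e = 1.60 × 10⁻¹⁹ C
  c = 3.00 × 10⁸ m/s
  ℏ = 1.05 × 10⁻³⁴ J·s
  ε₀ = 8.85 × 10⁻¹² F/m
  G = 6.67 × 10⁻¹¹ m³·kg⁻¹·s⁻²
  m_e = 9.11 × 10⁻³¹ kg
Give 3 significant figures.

1.91 × 10²⁵

atomic unit of time: τ_au = (4πε₀)²ℏ³/(m_e e⁴) = 2.40 × 10⁻¹⁷ s
Planck time: t_P = √(ℏG/c⁵) = 5.37 × 10⁻⁴⁴ s
0.0427 × 2.40 × 10⁻¹⁷ / 5.37 × 10⁻⁴⁴ = 1.91 × 10²⁵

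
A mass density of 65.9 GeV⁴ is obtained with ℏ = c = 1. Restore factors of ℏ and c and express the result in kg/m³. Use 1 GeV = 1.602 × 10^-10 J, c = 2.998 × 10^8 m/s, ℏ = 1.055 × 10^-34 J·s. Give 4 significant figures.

1.526 × 10^22 kg/m³

Mass density is [E]/(c²[L]³) = [E]⁴/(ℏ³c⁵).
1 GeV⁴ → 1/(ℏ³c⁵) × (1 GeV in J)⁴ = 2.316 × 10^20 kg/m³.
Result: 65.9 × 2.316 × 10^20 = 1.526 × 10^22 kg/m³.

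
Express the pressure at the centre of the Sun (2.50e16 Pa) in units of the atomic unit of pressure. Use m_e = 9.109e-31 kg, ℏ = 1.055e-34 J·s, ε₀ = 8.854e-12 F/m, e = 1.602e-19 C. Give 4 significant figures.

853.5

atomic unit of pressure: P_au = E_h/a₀³ = m_e⁴e¹⁰/((4πε₀)⁵ℏ⁸) = 2.929e13 Pa.
2.50e16 / 2.929e13 = 853.5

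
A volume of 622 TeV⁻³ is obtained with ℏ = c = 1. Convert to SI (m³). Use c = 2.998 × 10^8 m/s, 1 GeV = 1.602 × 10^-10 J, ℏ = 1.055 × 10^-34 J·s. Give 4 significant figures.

4.787 × 10^-54 m³

Volume is [L]³ = [E]⁻³·(ℏc)³.
1 GeV⁻³ → (ℏc)³ × (1 GeV in J)⁻³ = 7.696 × 10^-48 m³.
Convert the energy scale: 622 TeV⁻³ = 6.22 × 10^-7 GeV⁻³.
Result: 6.22 × 10^-7 × 7.696 × 10^-48 = 4.787 × 10^-54 m³.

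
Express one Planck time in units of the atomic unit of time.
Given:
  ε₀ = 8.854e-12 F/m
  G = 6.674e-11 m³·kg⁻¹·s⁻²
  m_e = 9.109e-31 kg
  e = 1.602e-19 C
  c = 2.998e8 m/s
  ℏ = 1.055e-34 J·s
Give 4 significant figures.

2.225e-27

Planck time: t_P = √(ℏG/c⁵) = 5.392e-44 s
atomic unit of time: τ_au = (4πε₀)²ℏ³/(m_e e⁴) = 2.423e-17 s
ratio = 5.392e-44 / 2.423e-17 = 2.225e-27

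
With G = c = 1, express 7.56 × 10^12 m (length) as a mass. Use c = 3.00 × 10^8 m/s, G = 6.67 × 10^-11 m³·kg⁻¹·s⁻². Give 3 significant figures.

Length → mass via c²/G.
7.56 × 10^12 m × (c²/G) = 1.02 × 10^40 kg

1.02 × 10^40 kg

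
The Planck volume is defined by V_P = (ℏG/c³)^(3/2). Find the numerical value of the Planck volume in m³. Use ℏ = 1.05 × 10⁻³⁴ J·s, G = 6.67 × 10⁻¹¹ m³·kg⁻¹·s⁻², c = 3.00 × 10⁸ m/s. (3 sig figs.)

4.18 × 10⁻¹⁰⁵ m³

V_P = (ℏG/c³)^(3/2)
  = √(1.75 × 10⁻²⁰⁹)
  = 4.18 × 10⁻¹⁰⁵ m³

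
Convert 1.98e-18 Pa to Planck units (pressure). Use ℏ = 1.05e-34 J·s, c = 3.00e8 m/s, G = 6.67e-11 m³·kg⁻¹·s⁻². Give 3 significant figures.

4.23e-132

Planck pressure: p_P = c⁷/(ℏG²) = 4.68e113 Pa.
1.98e-18 / 4.68e113 = 4.23e-132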